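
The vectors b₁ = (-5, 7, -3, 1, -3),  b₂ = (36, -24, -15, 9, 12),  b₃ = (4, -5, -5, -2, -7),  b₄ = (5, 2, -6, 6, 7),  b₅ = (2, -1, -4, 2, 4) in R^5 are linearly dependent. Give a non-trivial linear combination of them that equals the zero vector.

3b₁ + b₂ - 2b₃ - 3b₄ + b₅ = 0

Solve the homogeneous system with b₁, b₂, b₃, b₄, b₅ as columns by row-reducing the coefficient matrix.
One solution (up to scaling) is (3, 1, -2, -3, 1).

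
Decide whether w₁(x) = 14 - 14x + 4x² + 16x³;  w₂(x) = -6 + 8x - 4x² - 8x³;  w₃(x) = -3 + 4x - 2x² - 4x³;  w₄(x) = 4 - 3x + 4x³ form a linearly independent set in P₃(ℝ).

Take coordinates with respect to the standard basis {1, x, …, x³}.
The matrix [w₁|w₂|w₃|w₄] has determinant 0.
A zero determinant means the columns are linearly dependent.
Indeed w₂ - 2w₃ = 0.

linearly dependent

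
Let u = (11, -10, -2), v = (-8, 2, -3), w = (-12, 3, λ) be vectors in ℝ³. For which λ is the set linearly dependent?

λ = -9/2

The vectors are dependent exactly when the determinant of the matrix with rows u, v, w vanishes.
The determinant works out to -58*λ - 261.
Solving -58*λ - 261 = 0 yields λ = -9/2.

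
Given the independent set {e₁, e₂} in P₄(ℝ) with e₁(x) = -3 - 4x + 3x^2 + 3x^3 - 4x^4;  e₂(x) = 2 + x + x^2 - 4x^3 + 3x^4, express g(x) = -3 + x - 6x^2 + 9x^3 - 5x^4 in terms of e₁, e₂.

Take coordinate vectors relative to {1, x, …, x^4}.
Set up the augmented matrix [e₁ | e₂ | g] and row-reduce.
Back-substitution yields (α₁, α₂) = (-1, -3).

g = -e₁ - 3e₂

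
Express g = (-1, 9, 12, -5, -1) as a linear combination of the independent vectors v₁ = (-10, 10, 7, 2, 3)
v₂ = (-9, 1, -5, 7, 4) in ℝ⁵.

Write g = α₁v₁ + α₂v₂ and equate components.
Row-reducing the augmented matrix gives the unique coefficients (α₁, α₂) = (1, -1).

g = v₁ - v₂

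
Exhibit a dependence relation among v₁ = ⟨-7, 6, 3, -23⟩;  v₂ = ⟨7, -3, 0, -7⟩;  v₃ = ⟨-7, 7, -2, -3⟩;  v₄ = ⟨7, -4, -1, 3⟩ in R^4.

Row-reduce the matrix with v₁, v₂, v₃, v₄ as columns; the null space gives the coefficients.
The free variable yields coefficients (1, -2, 0, 3) (any nonzero multiple also works).

v₁ - 2v₂ + 3v₄ = 0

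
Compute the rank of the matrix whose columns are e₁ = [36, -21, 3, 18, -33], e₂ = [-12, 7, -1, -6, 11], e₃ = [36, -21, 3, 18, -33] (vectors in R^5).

rank 1

Apply Gaussian elimination to the matrix whose rows are e₁, e₂, e₃.
The echelon form has 1 nonzero row, so the rank is 1.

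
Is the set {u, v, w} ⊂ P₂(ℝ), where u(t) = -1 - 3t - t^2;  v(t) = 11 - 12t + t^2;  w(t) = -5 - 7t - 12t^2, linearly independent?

Write each element as a coordinate vector in ℝ³ using {1, t, t^2}.
Place the vectors as rows of a 3×3 matrix and reduce to echelon form.
The reduction yields 3 nonzero rows, so the rank is 3.
Since rank = 3 (the number of vectors), the set is linearly independent.

linearly independent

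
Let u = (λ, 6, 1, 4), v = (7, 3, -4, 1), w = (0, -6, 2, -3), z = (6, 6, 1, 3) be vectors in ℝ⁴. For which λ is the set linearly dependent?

Place the vectors as rows of a 4×4 matrix; dependence ⇔ determinant zero.
The determinant works out to 9*λ + 180.
Setting this to zero gives λ = -20.

λ = -20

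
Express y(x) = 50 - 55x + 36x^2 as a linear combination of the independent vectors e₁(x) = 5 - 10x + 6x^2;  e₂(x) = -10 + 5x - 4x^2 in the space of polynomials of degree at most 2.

Work in coordinates with respect to the standard basis {1, x, x^2}.
Since e₁, e₂ are independent, the coefficients expressing y are uniquely determined by a linear system.
The system has the unique solution (a₁, a₂) = (4, -3).

y = 4e₁ - 3e₂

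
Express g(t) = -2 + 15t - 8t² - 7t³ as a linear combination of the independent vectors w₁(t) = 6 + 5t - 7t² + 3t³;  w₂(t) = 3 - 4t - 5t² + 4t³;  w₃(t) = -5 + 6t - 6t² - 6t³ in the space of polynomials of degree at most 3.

Work in coordinates with respect to the standard basis {1, t, …, t³}.
Since w₁, w₂, w₃ are independent, the coefficients expressing g are uniquely determined by a linear system.
Back-substitution yields (c₁, c₂, c₃) = (1, -1, 1).

g = w₁ - w₂ + w₃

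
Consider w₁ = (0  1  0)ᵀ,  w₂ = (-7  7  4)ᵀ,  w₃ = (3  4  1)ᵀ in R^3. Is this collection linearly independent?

Row-reduce the matrix whose columns are w₁, w₂, w₃.
The reduction yields 3 nonzero rows, so the rank is 3.
Since rank = 3 (the number of vectors), the set is linearly independent.

linearly independent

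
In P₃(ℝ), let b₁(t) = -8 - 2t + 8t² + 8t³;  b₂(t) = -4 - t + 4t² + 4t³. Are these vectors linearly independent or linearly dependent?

linearly dependent

Take coordinates with respect to the standard basis {1, t, …, t³}.
Row-reduce the matrix whose columns are b₁, b₂.
The reduction yields 1 nonzero row, so the rank is 1.
Since rank 1 < 2, the set is linearly dependent.
Indeed b₁ - 2b₂ = 0.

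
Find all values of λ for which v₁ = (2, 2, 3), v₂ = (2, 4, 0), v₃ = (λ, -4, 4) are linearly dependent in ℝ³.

λ = -2/3

The set is linearly dependent precisely when det[v₁; v₂; v₃] = 0.
Expanding, det = -12*λ - 8.
This vanishes exactly when λ = -2/3.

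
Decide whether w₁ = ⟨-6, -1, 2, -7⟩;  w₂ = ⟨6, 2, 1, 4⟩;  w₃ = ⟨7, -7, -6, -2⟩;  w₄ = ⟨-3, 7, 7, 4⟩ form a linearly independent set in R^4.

linearly independent

Row-reduce the matrix whose columns are w₁, w₂, w₃, w₄.
The reduction yields 4 nonzero rows, so the rank is 4.
Since rank = 4 (the number of vectors), the set is linearly independent.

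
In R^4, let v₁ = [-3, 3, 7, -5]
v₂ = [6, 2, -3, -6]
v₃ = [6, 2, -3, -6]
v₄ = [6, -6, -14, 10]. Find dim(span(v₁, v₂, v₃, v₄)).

dim = 2

Row-reduce the 4×4 matrix with these as rows.
The echelon form has 2 nonzero rows, so the rank is 2.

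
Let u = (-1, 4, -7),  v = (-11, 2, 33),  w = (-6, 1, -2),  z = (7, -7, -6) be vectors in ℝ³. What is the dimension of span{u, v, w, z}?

dim = 3

Apply Gaussian elimination to the matrix whose rows are u, v, w, z.
The echelon form has 3 nonzero rows, so the rank is 3.
(With 4 elements in a 3-dimensional space the rank is at most 3.)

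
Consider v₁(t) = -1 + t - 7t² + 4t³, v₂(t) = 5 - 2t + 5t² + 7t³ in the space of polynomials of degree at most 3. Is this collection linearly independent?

Take coordinates with respect to the standard basis {1, t, …, t³}.
Place the vectors as rows of a 2×4 matrix and reduce to echelon form.
The reduction yields 2 nonzero rows, so the rank is 2.
Since rank = 2 (the number of vectors), the set is linearly independent.

linearly independent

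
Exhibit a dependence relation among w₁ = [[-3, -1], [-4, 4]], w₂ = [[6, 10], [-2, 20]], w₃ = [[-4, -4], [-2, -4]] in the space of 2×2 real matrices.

Take coordinates with respect to {E₁₁, E₁₂, E₂₁, E₂₂}.
Set up α₁w₁ + … + α₃w₃ = 0 and solve the homogeneous system.
A generator of the null space is (2, -1, -3).

2w₁ - w₂ - 3w₃ = 0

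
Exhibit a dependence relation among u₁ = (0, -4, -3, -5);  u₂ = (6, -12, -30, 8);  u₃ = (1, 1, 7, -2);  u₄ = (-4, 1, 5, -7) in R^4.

Row-reduce the matrix with u₁, u₂, u₃, u₄ as columns; the null space gives the coefficients.
One solution (up to scaling) is (2, -1, -2, -2).

2u₁ - u₂ - 2u₃ - 2u₄ = 0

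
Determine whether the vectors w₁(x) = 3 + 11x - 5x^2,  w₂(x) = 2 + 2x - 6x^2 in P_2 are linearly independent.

Take coordinates with respect to the standard basis {1, x, x^2}.
Place the vectors as rows of a 2×3 matrix and reduce to echelon form.
The reduction yields 2 nonzero rows, so the rank is 2.
Since rank = 2 (the number of vectors), the set is linearly independent.

linearly independent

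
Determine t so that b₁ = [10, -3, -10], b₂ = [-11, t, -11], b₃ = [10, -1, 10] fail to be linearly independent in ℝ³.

t = 11/10

The set is linearly dependent precisely when det[b₁; b₂; b₃] = 0.
The determinant works out to 200*t - 220.
This vanishes exactly when t = 11/10.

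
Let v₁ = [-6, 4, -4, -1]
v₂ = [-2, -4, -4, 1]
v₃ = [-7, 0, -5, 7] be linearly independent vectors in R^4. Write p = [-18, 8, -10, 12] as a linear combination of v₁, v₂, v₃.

Since v₁, v₂, v₃ are independent, the coefficients expressing p are uniquely determined by a linear system.
Row-reducing the augmented matrix gives the unique coefficients (a₁, a₂, a₃) = (1, -1, 2).

p = v₁ - v₂ + 2v₃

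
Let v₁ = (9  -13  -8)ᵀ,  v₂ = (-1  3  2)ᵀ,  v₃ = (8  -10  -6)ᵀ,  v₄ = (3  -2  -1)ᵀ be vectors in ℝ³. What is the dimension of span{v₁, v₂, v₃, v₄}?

Row-reduce the 4×3 matrix with these as rows.
Reduction leaves 2 leading entries, giving rank 2.
(With 4 elements in a 3-dimensional space the rank is at most 3.)

2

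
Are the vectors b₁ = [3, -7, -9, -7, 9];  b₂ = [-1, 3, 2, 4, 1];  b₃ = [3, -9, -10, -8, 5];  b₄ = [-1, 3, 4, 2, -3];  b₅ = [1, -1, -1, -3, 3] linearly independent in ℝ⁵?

Form the 5×5 matrix with these as columns; its determinant is 0.
A zero determinant means the columns are linearly dependent.
Indeed b₂ + b₃ + 2b₄ = 0.

linearly dependent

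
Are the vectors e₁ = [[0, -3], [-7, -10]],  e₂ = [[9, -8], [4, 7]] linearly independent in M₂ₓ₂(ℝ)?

Write each element as a coordinate vector in ℝ⁴ using {E₁₁, E₁₂, E₂₁, E₂₂}.
Row-reduce the matrix whose columns are e₁, e₂.
The reduction yields 2 nonzero rows, so the rank is 2.
Since rank = 2 (the number of vectors), the set is linearly independent.

linearly independent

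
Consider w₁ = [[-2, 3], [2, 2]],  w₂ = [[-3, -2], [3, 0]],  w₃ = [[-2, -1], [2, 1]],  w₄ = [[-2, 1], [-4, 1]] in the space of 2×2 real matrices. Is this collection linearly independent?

linearly independent

Write each element as a coordinate vector in ℝ⁴ using {E₁₁, E₁₂, E₂₁, E₂₂}.
Row-reduce the matrix whose columns are w₁, w₂, w₃, w₄.
The reduction yields 4 nonzero rows, so the rank is 4.
Since rank = 4 (the number of vectors), the set is linearly independent.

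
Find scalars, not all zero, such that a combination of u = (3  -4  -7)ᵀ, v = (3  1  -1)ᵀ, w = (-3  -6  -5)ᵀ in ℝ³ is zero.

u - 2v - w = 0

Set up α₁u + … + α₃w = 0 and solve the homogeneous system.
One solution (up to scaling) is (1, -2, -1).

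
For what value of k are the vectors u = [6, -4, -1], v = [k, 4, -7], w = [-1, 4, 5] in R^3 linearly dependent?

Place the vectors as rows of a 3×3 matrix; dependence ⇔ determinant zero.
The determinant works out to 16*k + 256.
This vanishes exactly when k = -16.

k = -16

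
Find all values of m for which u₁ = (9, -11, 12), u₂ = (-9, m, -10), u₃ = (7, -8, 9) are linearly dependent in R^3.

Dependence holds iff the 3×3 matrix [u₁ u₂ u₃] is singular.
Cofactor expansion gives det = 23 - 3*m.
This vanishes exactly when m = 23/3.

m = 23/3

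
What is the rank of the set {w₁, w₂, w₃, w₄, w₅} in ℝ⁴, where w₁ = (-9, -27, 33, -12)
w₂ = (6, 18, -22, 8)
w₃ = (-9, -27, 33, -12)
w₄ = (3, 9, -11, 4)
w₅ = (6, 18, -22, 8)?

Apply Gaussian elimination to the matrix whose rows are w₁, w₂, w₃, w₄, w₅.
Reduction leaves 1 leading entry, giving rank 1.
(With 5 elements in a 4-dimensional space the rank is at most 4.)

rank 1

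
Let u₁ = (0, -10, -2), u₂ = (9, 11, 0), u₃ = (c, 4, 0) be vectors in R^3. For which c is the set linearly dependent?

Dependence holds iff the 3×3 matrix [u₁ u₂ u₃] is singular.
The determinant works out to 22*c - 72.
Solving 22*c - 72 = 0 yields c = 36/11.

c = 36/11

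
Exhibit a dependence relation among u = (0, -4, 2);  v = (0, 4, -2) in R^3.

Set up α₁u + α₂v = 0 and solve the homogeneous system.
The free variable yields coefficients (1, 1) (any nonzero multiple also works).

u + v = 0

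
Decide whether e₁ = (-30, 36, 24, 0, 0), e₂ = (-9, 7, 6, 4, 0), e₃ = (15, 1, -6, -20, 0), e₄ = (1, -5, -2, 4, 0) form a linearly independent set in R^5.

linearly dependent

Row-reduce the matrix whose columns are e₁, e₂, e₃, e₄.
The reduction yields 2 nonzero rows, so the rank is 2.
Since rank 2 < 4, the set is linearly dependent.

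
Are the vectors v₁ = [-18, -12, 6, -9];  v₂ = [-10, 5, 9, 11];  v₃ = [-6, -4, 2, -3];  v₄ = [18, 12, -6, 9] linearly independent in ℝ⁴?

linearly dependent

The matrix [v₁|v₂|v₃|v₄] has determinant 0.
A zero determinant means the columns are linearly dependent.
Indeed v₁ - 3v₃ = 0.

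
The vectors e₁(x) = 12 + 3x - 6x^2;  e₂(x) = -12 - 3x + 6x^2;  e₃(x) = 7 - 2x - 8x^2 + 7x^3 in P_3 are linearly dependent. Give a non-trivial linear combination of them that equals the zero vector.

e₁ + e₂ = 0

Write each element as a vector in ℝ⁴ using {1, x, …, x^3}.
Row-reduce the matrix with e₁, e₂, e₃ as columns; the null space gives the coefficients.
The free variable yields coefficients (1, 1, 0) (any nonzero multiple also works).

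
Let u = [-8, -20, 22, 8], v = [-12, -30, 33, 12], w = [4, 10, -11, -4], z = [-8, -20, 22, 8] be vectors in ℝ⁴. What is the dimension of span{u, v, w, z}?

Row-reduce the 4×4 matrix with these as rows.
The echelon form has 1 nonzero row, so the rank is 1.

1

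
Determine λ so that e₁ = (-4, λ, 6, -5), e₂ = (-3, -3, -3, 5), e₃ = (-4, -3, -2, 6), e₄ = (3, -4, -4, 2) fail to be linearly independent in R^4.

λ = 29/4

The set is linearly dependent precisely when det[e₁; e₂; e₃; e₄] = 0.
The determinant works out to 28*λ - 203.
Solving 28*λ - 203 = 0 yields λ = 29/4.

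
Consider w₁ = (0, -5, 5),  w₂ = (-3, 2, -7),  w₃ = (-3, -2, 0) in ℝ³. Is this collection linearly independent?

Form the 3×3 matrix with these as columns; its determinant is -45.
A nonzero determinant means the columns are linearly independent.

linearly independent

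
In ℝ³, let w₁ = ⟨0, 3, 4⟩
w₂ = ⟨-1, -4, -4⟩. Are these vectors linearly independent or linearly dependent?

Row-reduce the matrix whose columns are w₁, w₂.
The reduction yields 2 nonzero rows, so the rank is 2.
Since rank = 2 (the number of vectors), the set is linearly independent.

linearly independent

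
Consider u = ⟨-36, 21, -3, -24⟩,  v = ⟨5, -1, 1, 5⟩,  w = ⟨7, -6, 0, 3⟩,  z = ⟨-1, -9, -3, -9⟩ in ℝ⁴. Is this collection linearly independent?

linearly dependent

Form the 4×4 matrix with these as columns; its determinant is 0.
A zero determinant means the columns are linearly dependent.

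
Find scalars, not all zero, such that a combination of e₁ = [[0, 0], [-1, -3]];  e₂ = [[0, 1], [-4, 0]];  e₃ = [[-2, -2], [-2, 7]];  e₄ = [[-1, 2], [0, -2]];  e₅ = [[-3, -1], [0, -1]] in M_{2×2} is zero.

Pass to coordinate vectors relative to the basis {E₁₁, E₁₂, E₂₁, E₂₂}.
Row-reduce the matrix with e₁, e₂, e₃, e₄, e₅ as columns; the null space gives the coefficients.
A generator of the null space is (2, -1, 1, 1, -1).

2e₁ - e₂ + e₃ + e₄ - e₅ = 0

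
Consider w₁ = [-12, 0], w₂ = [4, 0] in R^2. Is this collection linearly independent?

One vector is a scalar multiple of another, so the set is dependent.

linearly dependent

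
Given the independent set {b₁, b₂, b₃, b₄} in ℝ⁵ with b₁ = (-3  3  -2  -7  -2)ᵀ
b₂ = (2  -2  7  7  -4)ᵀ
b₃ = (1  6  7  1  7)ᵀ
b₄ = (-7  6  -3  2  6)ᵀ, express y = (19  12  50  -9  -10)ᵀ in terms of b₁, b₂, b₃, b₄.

y = 4b₁ + 3b₂ + 4b₃ - 3b₄

Since b₁, b₂, b₃, b₄ are independent, the coefficients expressing y are uniquely determined by a linear system.
Row-reducing the augmented matrix gives the unique coefficients (a₁, …, a₄) = (4, 3, 4, -3).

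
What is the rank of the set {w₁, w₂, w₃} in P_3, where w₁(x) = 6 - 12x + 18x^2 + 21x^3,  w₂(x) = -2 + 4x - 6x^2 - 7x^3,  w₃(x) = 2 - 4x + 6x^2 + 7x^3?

Represent each element by its coordinate vector in ℝ⁴.
Row-reduce the 3×4 matrix with these as rows.
Reduction leaves 1 leading entry, giving rank 1.

rank 1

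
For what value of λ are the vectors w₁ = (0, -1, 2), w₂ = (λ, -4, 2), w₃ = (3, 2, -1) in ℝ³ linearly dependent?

The vectors are dependent exactly when the determinant of the matrix with rows w₁, w₂, w₃ vanishes.
Cofactor expansion gives det = 3*λ + 18.
This vanishes exactly when λ = -6.

λ = -6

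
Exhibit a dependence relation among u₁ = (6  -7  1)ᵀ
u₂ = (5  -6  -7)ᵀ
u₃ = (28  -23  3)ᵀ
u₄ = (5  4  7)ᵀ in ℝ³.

3u₁ + u₂ - u₃ + u₄ = 0

Set up α₁u₁ + … + α₄u₄ = 0 and solve the homogeneous system.
One solution (up to scaling) is (3, 1, -1, 1).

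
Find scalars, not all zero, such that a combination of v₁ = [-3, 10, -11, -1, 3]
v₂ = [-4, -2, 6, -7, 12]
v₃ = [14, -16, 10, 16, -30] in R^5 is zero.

Set up α₁v₁ + … + α₃v₃ = 0 and solve the homogeneous system.
One solution (up to scaling) is (2, 2, 1).

2v₁ + 2v₂ + v₃ = 0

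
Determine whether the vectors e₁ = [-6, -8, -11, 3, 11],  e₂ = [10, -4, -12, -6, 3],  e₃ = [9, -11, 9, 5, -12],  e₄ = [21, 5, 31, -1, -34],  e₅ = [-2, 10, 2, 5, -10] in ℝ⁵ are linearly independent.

Place the vectors as rows of a 5×5 matrix and reduce to echelon form.
The reduction yields 4 nonzero rows, so the rank is 4.
Since rank 4 < 5, the set is linearly dependent.

linearly dependent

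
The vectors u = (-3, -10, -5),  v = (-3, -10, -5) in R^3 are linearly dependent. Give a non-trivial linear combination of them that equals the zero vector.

u - v = 0

Row-reduce the matrix with u, v as columns; the null space gives the coefficients.
One solution (up to scaling) is (1, -1).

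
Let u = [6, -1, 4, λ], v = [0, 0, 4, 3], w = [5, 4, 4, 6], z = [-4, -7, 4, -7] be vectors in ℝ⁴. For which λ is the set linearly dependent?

λ = -5

The vectors are dependent exactly when the determinant of the matrix with rows u, v, w, z vanishes.
Expanding, det = 76*λ + 380.
This vanishes exactly when λ = -5.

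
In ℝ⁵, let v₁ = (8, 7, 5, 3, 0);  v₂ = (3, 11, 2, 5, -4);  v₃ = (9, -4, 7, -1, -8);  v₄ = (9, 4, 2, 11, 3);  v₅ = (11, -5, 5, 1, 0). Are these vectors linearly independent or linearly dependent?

linearly independent

Row-reduce the matrix whose columns are v₁, v₂, v₃, v₄, v₅.
The reduction yields 5 nonzero rows, so the rank is 5.
Since rank = 5 (the number of vectors), the set is linearly independent.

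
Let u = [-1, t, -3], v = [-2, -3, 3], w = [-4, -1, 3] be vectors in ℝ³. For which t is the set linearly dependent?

t = 6

The set is linearly dependent precisely when det[u; v; w] = 0.
Cofactor expansion gives det = 36 - 6*t.
Setting this to zero gives t = 6.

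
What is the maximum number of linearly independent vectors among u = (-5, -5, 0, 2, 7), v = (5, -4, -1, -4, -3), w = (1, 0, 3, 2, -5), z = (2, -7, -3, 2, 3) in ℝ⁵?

4

Row-reduce the 4×5 matrix with these as rows.
The echelon form has 4 nonzero rows, so the rank is 4.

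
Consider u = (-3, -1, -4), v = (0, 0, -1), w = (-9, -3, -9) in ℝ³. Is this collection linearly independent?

linearly dependent

Form the 3×3 matrix with these as columns; its determinant is 0.
A zero determinant means the columns are linearly dependent.
Indeed 3u - 3v - w = 0.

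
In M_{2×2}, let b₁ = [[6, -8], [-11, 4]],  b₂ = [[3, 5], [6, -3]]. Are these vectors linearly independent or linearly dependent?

Take coordinates with respect to the standard basis {E₁₁, E₁₂, E₂₁, E₂₂}.
Row-reduce the matrix whose columns are b₁, b₂.
The reduction yields 2 nonzero rows, so the rank is 2.
Since rank = 2 (the number of vectors), the set is linearly independent.

linearly independent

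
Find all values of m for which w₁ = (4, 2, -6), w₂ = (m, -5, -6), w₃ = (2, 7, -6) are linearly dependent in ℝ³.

Place the vectors as rows of a 3×3 matrix; dependence ⇔ determinant zero.
Expanding, det = 204 - 30*m.
This vanishes exactly when m = 34/5.

m = 34/5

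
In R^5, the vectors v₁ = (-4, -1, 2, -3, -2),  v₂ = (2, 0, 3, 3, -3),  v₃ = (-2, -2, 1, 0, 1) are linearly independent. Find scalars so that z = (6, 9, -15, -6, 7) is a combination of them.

Since v₁, v₂, v₃ are independent, the coefficients expressing z are uniquely determined by a linear system.
Back-substitution yields (c₁, c₂, c₃) = (-1, -3, -4).

z = -v₁ - 3v₂ - 4v₃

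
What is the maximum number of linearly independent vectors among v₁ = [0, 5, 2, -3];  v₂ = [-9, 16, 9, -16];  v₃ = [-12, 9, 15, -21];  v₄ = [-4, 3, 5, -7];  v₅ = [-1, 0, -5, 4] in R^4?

Form the matrix with v₁, v₂, v₃, v₄, v₅ as columns and reduce.
The echelon form has 3 nonzero rows, so the rank is 3.
(With 5 elements in a 4-dimensional space the rank is at most 4.)

3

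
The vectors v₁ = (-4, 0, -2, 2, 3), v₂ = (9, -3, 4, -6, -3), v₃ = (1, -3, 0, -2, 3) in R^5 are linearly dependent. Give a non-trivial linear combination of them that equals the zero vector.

Row-reduce the matrix with v₁, v₂, v₃ as columns; the null space gives the coefficients.
The free variable yields coefficients (2, 1, -1) (any nonzero multiple also works).

2v₁ + v₂ - v₃ = 0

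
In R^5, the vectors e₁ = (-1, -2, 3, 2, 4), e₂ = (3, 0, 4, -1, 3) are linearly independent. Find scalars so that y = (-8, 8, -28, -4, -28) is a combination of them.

y = -4e₁ - 4e₂

Since e₁, e₂ are independent, the coefficients expressing y are uniquely determined by a linear system.
Back-substitution yields (c₁, c₂) = (-4, -4).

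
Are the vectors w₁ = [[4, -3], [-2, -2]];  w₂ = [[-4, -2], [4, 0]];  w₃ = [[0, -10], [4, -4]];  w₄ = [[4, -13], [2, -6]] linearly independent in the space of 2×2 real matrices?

Write each element as a coordinate vector in ℝ⁴ using {E₁₁, E₁₂, E₂₁, E₂₂}.
Form the 4×4 matrix with these as columns; its determinant is 0.
A zero determinant means the columns are linearly dependent.
Indeed 2w₁ + 2w₂ - w₃ = 0.

linearly dependent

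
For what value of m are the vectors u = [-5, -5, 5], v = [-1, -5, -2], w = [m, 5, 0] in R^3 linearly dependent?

m = 15/7

The vectors are dependent exactly when the determinant of the matrix with rows u, v, w vanishes.
The determinant works out to 35*m - 75.
Solving 35*m - 75 = 0 yields m = 15/7.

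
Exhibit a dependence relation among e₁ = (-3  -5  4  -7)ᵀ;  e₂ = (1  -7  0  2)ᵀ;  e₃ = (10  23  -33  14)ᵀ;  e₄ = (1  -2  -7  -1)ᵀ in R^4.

Solve the homogeneous system with e₁, e₂, e₃, e₄ as columns by row-reducing the coefficient matrix.
One solution (up to scaling) is (3, 2, 1, -3).

3e₁ + 2e₂ + e₃ - 3e₄ = 0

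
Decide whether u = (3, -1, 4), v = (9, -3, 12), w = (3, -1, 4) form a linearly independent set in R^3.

linearly dependent

The matrix [u|v|w] has determinant 0.
A zero determinant means the columns are linearly dependent.
Indeed 3u - v = 0.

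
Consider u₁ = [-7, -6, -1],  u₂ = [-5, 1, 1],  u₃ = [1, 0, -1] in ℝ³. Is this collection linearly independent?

Form the 3×3 matrix with these as columns; its determinant is 32.
A nonzero determinant means the columns are linearly independent.

linearly independent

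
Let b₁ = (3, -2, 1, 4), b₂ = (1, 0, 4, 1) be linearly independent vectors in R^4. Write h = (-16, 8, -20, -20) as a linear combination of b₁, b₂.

h = -4b₁ - 4b₂

Set up the augmented matrix [b₁ | b₂ | h] and row-reduce.
Back-substitution yields (α₁, α₂) = (-4, -4).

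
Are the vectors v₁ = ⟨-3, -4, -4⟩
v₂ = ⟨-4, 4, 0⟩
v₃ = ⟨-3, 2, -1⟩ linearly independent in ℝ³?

linearly independent

Place the vectors as rows of a 3×3 matrix and reduce to echelon form.
The reduction yields 3 nonzero rows, so the rank is 3.
Since rank = 3 (the number of vectors), the set is linearly independent.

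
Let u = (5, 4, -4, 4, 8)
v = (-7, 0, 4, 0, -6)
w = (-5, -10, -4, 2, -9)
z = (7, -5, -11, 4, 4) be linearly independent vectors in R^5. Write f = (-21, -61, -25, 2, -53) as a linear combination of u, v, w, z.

Set up the augmented matrix [u | v | w | z | f] and row-reduce.
The system has the unique solution (α₁, …, α₄) = (-4, 1, 3, 3).

f = -4u + v + 3w + 3z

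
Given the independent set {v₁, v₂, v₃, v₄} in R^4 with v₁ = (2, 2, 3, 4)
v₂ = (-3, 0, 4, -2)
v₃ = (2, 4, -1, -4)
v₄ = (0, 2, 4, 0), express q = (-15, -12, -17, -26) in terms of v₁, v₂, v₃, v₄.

q = -4v₁ + 3v₂ + v₃ - 4v₄

Since v₁, v₂, v₃, v₄ are independent, the coefficients expressing q are uniquely determined by a linear system.
The system has the unique solution (a₁, …, a₄) = (-4, 3, 1, -4).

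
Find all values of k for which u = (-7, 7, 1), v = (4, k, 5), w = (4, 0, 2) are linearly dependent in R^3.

k = 14/3

Place the vectors as rows of a 3×3 matrix; dependence ⇔ determinant zero.
Cofactor expansion gives det = 84 - 18*k.
Setting this to zero gives k = 14/3.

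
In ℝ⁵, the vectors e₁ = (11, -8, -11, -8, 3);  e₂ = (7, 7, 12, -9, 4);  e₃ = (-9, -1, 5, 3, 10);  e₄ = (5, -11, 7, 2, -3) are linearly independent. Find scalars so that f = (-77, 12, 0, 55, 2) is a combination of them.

Set up the augmented matrix [e₁ | e₂ | e₃ | e₄ | f] and row-reduce.
Row-reducing the augmented matrix gives the unique coefficients (α₁, …, α₄) = (-3, -3, 2, -1).

f = -3e₁ - 3e₂ + 2e₃ - e₄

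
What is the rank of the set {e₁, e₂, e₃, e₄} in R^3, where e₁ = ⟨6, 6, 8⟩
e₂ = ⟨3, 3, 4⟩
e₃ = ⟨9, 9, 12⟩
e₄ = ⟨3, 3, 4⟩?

rank 1

Form the matrix with e₁, e₂, e₃, e₄ as columns and reduce.
The echelon form has 1 nonzero row, so the rank is 1.
(With 4 elements in a 3-dimensional space the rank is at most 3.)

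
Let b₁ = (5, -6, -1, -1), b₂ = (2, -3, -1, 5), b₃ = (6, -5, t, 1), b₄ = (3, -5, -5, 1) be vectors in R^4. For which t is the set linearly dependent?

t = 7

Place the vectors as rows of a 4×4 matrix; dependence ⇔ determinant zero.
Cofactor expansion gives det = 33*t - 231.
Solving 33*t - 231 = 0 yields t = 7.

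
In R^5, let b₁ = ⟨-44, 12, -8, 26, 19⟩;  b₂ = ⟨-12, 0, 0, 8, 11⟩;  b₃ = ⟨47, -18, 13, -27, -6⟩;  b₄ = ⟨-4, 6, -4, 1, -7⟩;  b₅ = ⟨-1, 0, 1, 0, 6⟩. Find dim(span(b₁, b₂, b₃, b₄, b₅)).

3

Apply Gaussian elimination to the matrix whose rows are b₁, b₂, b₃, b₄, b₅.
The echelon form has 3 nonzero rows, so the rank is 3.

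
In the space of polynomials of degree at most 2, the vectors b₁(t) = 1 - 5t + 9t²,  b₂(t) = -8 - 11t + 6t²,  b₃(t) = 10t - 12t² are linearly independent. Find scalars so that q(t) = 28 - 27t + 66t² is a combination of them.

q = 4b₁ - 3b₂ - 4b₃

Work in coordinates with respect to the standard basis {1, t, t²}.
Set up the augmented matrix [b₁ | b₂ | b₃ | q] and row-reduce.
Row-reducing the augmented matrix gives the unique coefficients (c₁, c₂, c₃) = (4, -3, -4).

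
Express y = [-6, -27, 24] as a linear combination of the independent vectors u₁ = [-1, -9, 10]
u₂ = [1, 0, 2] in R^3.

y = 3u₁ - 3u₂

Write y = α₁u₁ + α₂u₂ and equate components.
Back-substitution yields (α₁, α₂) = (3, -3).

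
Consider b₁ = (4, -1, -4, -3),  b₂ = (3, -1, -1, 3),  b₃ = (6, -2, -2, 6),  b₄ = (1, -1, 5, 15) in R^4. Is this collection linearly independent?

Place the vectors as rows of a 4×4 matrix and reduce to echelon form.
The reduction yields 2 nonzero rows, so the rank is 2.
Since rank 2 < 4, the set is linearly dependent.
Indeed 2b₂ - b₃ = 0.

linearly dependent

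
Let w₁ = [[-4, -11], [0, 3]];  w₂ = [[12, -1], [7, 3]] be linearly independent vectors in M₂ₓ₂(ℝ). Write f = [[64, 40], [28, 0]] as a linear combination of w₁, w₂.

f = -4w₁ + 4w₂

Take coordinate vectors relative to {E₁₁, E₁₂, E₂₁, E₂₂}.
Write f = a₁w₁ + a₂w₂ and equate components.
Row-reducing the augmented matrix gives the unique coefficients (a₁, a₂) = (-4, 4).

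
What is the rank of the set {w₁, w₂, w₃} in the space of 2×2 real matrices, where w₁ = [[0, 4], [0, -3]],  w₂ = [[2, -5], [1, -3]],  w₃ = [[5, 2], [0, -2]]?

3

Pass to coordinate vectors with respect to the basis {E₁₁, E₁₂, E₂₁, E₂₂}.
Put the 4×3 matrix [w₁|w₂|w₃] into echelon form.
Reduction leaves 3 leading entries, giving rank 3.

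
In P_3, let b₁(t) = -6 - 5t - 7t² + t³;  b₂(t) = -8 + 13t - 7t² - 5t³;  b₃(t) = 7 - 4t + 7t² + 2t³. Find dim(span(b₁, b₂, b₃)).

Pass to coordinate vectors with respect to the basis {1, t, …, t³}.
Form the matrix with b₁, b₂, b₃ as columns and reduce.
Exactly 2 pivots survive; hence the rank is 2.

2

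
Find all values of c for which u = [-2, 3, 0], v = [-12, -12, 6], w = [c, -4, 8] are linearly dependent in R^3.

The vectors are dependent exactly when the determinant of the matrix with rows u, v, w vanishes.
The determinant works out to 18*c + 432.
This vanishes exactly when c = -24.

c = -24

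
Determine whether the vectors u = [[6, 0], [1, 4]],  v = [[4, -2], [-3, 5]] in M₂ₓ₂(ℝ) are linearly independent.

linearly independent

Take coordinates with respect to the standard basis {E₁₁, E₁₂, E₂₁, E₂₂}.
Row-reduce the matrix whose columns are u, v.
The reduction yields 2 nonzero rows, so the rank is 2.
Since rank = 2 (the number of vectors), the set is linearly independent.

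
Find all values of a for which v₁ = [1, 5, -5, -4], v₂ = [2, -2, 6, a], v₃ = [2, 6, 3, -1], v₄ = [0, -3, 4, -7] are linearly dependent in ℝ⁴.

a = -36

Place the vectors as rows of a 4×4 matrix; dependence ⇔ determinant zero.
Expanding, det = 23*a + 828.
Solving 23*a + 828 = 0 yields a = -36.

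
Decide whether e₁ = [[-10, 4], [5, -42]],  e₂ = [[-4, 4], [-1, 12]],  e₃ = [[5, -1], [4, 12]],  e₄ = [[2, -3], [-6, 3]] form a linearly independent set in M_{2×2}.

linearly dependent

Write each element as a coordinate vector in ℝ⁴ using {E₁₁, E₁₂, E₂₁, E₂₂}.
Form the 4×4 matrix with these as columns; its determinant is 0.
A zero determinant means the columns are linearly dependent.
Indeed e₁ + e₂ + 2e₃ + 2e₄ = 0.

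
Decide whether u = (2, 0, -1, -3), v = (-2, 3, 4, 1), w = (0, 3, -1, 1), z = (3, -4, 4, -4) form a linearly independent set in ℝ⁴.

linearly independent

Row-reduce the matrix whose columns are u, v, w, z.
The reduction yields 4 nonzero rows, so the rank is 4.
Since rank = 4 (the number of vectors), the set is linearly independent.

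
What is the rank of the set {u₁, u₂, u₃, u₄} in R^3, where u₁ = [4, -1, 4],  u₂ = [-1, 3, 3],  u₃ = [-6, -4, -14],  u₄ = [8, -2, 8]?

Row-reduce the 4×3 matrix with these as rows.
The echelon form has 2 nonzero rows, so the rank is 2.
(With 4 elements in a 3-dimensional space the rank is at most 3.)

rank 2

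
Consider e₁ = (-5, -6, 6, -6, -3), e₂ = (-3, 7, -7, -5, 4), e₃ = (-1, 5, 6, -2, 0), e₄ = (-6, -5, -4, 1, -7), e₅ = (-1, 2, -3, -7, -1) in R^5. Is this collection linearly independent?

Place the vectors as rows of a 5×5 matrix and reduce to echelon form.
The reduction yields 5 nonzero rows, so the rank is 5.
Since rank = 5 (the number of vectors), the set is linearly independent.

linearly independent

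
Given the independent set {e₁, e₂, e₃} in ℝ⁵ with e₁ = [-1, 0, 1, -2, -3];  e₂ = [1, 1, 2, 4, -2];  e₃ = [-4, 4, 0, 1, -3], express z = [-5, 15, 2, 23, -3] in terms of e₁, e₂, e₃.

z = -4e₁ + 3e₂ + 3e₃

Since e₁, e₂, e₃ are independent, the coefficients expressing z are uniquely determined by a linear system.
Back-substitution yields (c₁, c₂, c₃) = (-4, 3, 3).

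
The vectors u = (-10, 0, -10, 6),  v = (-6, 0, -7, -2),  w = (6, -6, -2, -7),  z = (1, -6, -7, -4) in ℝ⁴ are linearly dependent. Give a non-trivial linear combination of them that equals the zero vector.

Write the vectors as columns of a matrix and find a nonzero vector in its null space.
The free variable yields coefficients (1, 0, 2, -2) (any nonzero multiple also works).

u + 2w - 2z = 0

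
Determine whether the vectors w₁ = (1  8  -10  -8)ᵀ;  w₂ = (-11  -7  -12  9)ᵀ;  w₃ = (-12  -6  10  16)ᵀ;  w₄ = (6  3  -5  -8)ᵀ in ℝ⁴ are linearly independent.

One vector is a scalar multiple of another, so the set is dependent.

linearly dependent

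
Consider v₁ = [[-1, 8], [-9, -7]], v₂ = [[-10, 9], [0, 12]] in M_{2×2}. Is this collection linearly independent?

linearly independent

Write each element as a coordinate vector in ℝ⁴ using {E₁₁, E₁₂, E₂₁, E₂₂}.
Row-reduce the matrix whose columns are v₁, v₂.
The reduction yields 2 nonzero rows, so the rank is 2.
Since rank = 2 (the number of vectors), the set is linearly independent.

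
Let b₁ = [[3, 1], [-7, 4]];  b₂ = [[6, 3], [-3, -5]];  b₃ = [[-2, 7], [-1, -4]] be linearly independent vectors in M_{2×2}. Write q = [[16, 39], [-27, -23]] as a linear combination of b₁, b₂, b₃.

q = 2b₁ + 3b₂ + 4b₃

Work in coordinates with respect to the standard basis {E₁₁, E₁₂, E₂₁, E₂₂}.
Solve the system with b₁, b₂, b₃ as columns and q as the right-hand side.
Row-reducing the augmented matrix gives the unique coefficients (a₁, a₂, a₃) = (2, 3, 4).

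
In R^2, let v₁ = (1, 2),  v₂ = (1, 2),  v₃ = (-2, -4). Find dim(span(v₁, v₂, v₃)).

dim = 1

Apply Gaussian elimination to the matrix whose rows are v₁, v₂, v₃.
The echelon form has 1 nonzero row, so the rank is 1.
(With 3 elements in a 2-dimensional space the rank is at most 2.)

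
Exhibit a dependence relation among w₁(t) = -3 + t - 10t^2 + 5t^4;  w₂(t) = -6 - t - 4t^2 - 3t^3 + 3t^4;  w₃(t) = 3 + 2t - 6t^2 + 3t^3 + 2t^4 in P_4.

w₁ - w₂ - w₃ = 0

Pass to coordinate vectors relative to the basis {1, t, …, t^4}.
Row-reduce the matrix with w₁, w₂, w₃ as columns; the null space gives the coefficients.
The free variable yields coefficients (1, -1, -1) (any nonzero multiple also works).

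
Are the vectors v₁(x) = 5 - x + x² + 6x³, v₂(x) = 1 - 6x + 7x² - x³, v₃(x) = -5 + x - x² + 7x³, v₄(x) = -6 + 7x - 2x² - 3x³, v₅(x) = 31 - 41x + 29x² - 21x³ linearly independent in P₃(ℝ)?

Take coordinates with respect to the standard basis {1, x, …, x³}.
There are 5 vectors in a 4-dimensional space, so they cannot be linearly independent.

linearly dependent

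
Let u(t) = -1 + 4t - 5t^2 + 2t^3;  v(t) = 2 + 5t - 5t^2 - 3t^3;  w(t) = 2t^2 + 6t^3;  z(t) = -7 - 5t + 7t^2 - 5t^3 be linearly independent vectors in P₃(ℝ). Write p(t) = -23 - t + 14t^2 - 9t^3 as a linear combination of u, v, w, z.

p = u + 3v + 3w + 4z

Identify each element with its coordinate vector in ℝ⁴ via {1, t, …, t^3}.
Set up the augmented matrix [u | v | w | z | p] and row-reduce.
Row-reducing the augmented matrix gives the unique coefficients (a₁, …, a₄) = (1, 3, 3, 4).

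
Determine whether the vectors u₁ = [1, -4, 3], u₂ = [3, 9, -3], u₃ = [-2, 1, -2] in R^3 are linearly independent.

Form the 3×3 matrix with these as columns; its determinant is 0.
A zero determinant means the columns are linearly dependent.
Indeed 3u₁ + u₂ + 3u₃ = 0.

linearly dependent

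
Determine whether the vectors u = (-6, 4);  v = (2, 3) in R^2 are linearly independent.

Place the vectors as rows of a 2×2 matrix and reduce to echelon form.
The reduction yields 2 nonzero rows, so the rank is 2.
Since rank = 2 (the number of vectors), the set is linearly independent.

linearly independent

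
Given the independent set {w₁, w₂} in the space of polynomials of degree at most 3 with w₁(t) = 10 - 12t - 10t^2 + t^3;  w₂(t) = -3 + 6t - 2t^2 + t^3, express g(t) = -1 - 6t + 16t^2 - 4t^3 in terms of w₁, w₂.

Identify each element with its coordinate vector in ℝ⁴ via {1, t, …, t^3}.
Write g = α₁w₁ + α₂w₂ and equate components.
Back-substitution yields (α₁, α₂) = (-1, -3).

g = -w₁ - 3w₂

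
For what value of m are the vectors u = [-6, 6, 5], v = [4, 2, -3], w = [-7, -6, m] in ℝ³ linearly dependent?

m = 46/9

The vectors are dependent exactly when the determinant of the matrix with rows u, v, w vanishes.
The determinant works out to 184 - 36*m.
Setting this to zero gives m = 46/9.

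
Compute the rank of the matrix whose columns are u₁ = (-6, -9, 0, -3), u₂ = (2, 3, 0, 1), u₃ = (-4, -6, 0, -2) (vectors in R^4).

Apply Gaussian elimination to the matrix whose rows are u₁, u₂, u₃.
Reduction leaves 1 leading entry, giving rank 1.

1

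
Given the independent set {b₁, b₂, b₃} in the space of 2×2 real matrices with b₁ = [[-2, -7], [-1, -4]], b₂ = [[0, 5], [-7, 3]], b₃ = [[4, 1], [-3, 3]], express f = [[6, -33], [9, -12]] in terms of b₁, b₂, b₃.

Work in coordinates with respect to the standard basis {E₁₁, E₁₂, E₂₁, E₂₂}.
Set up the augmented matrix [b₁ | b₂ | b₃ | f] and row-reduce.
Row-reducing the augmented matrix gives the unique coefficients (α₁, α₂, α₃) = (3, -3, 3).

f = 3b₁ - 3b₂ + 3b₃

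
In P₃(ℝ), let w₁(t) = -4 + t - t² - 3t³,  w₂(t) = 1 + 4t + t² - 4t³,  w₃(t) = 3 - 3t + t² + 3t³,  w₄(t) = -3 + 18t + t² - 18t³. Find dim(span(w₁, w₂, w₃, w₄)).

dim = 3

Pass to coordinate vectors with respect to the basis {1, t, …, t³}.
Form the matrix with w₁, w₂, w₃, w₄ as columns and reduce.
Reduction leaves 3 leading entries, giving rank 3.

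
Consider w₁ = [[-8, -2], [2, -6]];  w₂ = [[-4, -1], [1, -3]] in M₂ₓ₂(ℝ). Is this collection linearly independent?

linearly dependent

Take coordinates with respect to the standard basis {E₁₁, E₁₂, E₂₁, E₂₂}.
One vector is a scalar multiple of another, so the set is dependent.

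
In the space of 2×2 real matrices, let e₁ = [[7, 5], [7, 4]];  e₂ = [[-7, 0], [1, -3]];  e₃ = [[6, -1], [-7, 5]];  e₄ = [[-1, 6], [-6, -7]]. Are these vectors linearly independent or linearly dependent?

linearly independent

Write each element as a coordinate vector in ℝ⁴ using {E₁₁, E₁₂, E₂₁, E₂₂}.
Form the 4×4 matrix with these as columns; its determinant is 2684.
A nonzero determinant means the columns are linearly independent.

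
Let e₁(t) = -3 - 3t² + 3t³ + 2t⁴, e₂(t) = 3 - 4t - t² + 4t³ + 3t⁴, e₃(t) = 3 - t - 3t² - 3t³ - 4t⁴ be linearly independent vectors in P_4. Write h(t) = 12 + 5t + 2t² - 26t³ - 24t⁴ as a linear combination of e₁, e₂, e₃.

Identify each element with its coordinate vector in ℝ⁵ via {1, t, …, t⁴}.
Write h = c₁e₁ + … + c₃e₃ and equate components.
Back-substitution yields (c₁, c₂, c₃) = (-3, -2, 3).

h = -3e₁ - 2e₂ + 3e₃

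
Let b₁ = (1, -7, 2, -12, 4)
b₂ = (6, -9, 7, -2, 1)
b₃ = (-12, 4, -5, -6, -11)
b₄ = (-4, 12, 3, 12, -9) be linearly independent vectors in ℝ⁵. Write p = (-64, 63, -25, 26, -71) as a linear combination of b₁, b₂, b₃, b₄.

Solve the system with b₁, b₂, b₃, b₄ as columns and p as the right-hand side.
Row-reducing the augmented matrix gives the unique coefficients (α₁, …, α₄) = (-2, -1, 4, 2).

p = -2b₁ - b₂ + 4b₃ + 2b₄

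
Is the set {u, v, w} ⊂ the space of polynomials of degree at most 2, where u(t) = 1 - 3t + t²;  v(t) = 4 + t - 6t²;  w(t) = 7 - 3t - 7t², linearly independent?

Take coordinates with respect to the standard basis {1, t, t²}.
The matrix [u|v|w] has determinant -2.
A nonzero determinant means the columns are linearly independent.

linearly independent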